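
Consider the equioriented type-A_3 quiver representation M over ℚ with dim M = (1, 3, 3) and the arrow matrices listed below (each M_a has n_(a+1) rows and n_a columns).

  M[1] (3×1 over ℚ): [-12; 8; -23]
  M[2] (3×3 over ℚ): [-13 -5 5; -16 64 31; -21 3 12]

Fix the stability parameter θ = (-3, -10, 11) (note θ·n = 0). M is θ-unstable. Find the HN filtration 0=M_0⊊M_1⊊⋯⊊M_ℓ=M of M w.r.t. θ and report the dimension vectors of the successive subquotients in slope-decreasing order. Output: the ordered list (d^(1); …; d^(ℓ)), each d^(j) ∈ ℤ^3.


Barcode: M ≅ I[1,3], I[2,2], I[2,3], I[3,3]. HN layers by μ_θ (3 steps, strictly decreasing):
  μ^(1)=11; μ^(2)=-13/2; μ^(3)=-10

((0, 0, 3); (1, 1, 0); (0, 2, 0))


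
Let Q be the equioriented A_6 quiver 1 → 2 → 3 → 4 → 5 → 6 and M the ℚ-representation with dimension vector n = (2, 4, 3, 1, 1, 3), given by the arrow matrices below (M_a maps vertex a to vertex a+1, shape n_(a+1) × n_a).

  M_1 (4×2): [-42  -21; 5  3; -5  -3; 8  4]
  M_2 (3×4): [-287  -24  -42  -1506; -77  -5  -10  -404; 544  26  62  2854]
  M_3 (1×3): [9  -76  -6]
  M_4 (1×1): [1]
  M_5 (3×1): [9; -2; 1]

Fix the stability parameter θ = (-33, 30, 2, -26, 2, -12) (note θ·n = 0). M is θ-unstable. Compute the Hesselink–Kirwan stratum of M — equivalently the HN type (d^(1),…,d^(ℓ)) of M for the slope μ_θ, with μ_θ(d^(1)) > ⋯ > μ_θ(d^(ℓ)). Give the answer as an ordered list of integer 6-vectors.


Barcode: M ≅ I[1,3], I[1,6], I[2,2], I[2,3], I[6,6]^2. HN layers by μ_θ (5 steps, strictly decreasing):
  μ^(1)=30; μ^(2)=16; μ^(3)=-4/5; μ^(4)=-12; μ^(5)=-33

((0, 1, 0, 0, 0, 0); (0, 2, 2, 0, 0, 0); (0, 1, 1, 1, 1, 1); (0, 0, 0, 0, 0, 2); (2, 0, 0, 0, 0, 0))


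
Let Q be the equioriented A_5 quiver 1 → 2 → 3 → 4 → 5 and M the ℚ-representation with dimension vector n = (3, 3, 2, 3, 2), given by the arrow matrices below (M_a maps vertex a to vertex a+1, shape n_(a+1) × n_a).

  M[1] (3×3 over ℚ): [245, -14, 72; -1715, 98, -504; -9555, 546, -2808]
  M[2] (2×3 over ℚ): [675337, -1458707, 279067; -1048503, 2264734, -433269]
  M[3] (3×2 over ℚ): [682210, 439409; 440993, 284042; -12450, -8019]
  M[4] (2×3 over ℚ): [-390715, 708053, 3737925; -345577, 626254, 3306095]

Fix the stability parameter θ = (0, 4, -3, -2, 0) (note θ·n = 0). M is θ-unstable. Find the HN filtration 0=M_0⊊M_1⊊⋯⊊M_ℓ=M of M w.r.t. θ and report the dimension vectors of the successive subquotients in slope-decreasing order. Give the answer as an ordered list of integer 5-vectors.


Barcode: M ≅ I[1,1]^2, I[1,5], I[2,2], I[2,5], I[4,4]. HN layers by μ_θ (5 steps, strictly decreasing):
  μ^(1)=4; μ^(2)=0; μ^(3)=-1/4; μ^(4)=-1/3; μ^(5)=-2

((0, 1, 0, 0, 0); (2, 0, 0, 0, 2); (1, 1, 1, 1, 0); (0, 1, 1, 1, 0); (0, 0, 0, 1, 0))


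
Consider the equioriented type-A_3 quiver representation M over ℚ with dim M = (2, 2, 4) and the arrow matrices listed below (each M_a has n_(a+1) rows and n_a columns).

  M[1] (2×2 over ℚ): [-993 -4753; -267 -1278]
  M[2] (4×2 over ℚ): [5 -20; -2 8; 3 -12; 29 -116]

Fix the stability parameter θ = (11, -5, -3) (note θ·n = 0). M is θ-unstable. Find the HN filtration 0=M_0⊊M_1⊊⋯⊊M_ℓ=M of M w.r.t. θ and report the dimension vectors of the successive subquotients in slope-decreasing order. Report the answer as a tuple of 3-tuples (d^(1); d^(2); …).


Barcode: M ≅ I[1,2], I[1,3], I[3,3]^3. HN layers by μ_θ (3 steps, strictly decreasing):
  μ^(1)=3; μ^(2)=1; μ^(3)=-3

((1, 1, 0); (1, 1, 1); (0, 0, 3))


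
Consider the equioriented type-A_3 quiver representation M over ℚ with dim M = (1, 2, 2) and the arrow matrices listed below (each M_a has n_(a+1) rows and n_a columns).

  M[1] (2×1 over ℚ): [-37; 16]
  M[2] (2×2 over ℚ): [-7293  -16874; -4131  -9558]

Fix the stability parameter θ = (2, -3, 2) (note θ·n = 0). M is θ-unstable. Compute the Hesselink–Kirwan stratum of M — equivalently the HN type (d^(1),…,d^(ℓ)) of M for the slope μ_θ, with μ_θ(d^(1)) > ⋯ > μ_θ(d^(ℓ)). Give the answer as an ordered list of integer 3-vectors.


Via rank(M_{q-1}∘⋯∘M_p): M ≅ I[1,3], I[2,2], I[3,3].
μ_θ-semistable layers: μ^(1)=2; μ^(2)=-1/2; μ^(3)=-3

((0, 0, 2); (1, 1, 0); (0, 1, 0))


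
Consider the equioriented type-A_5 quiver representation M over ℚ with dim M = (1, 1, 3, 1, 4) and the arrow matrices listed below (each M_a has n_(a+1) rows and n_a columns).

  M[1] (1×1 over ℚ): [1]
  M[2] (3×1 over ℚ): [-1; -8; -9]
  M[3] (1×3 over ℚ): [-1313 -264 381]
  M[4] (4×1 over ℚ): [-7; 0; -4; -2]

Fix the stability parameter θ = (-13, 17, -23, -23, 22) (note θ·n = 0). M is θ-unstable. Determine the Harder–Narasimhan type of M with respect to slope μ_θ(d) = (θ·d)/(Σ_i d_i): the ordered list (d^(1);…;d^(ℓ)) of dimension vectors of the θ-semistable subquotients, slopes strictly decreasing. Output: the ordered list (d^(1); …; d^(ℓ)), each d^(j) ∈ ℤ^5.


Via rank(M_{q-1}∘⋯∘M_p): M ≅ I[1,5], I[3,3]^2, I[5,5]^3.
μ_θ-semistable layers: μ^(1)=22; μ^(2)=-29/3; μ^(3)=-13; μ^(4)=-23

((0, 0, 0, 0, 4); (0, 1, 1, 1, 0); (1, 0, 0, 0, 0); (0, 0, 2, 0, 0))


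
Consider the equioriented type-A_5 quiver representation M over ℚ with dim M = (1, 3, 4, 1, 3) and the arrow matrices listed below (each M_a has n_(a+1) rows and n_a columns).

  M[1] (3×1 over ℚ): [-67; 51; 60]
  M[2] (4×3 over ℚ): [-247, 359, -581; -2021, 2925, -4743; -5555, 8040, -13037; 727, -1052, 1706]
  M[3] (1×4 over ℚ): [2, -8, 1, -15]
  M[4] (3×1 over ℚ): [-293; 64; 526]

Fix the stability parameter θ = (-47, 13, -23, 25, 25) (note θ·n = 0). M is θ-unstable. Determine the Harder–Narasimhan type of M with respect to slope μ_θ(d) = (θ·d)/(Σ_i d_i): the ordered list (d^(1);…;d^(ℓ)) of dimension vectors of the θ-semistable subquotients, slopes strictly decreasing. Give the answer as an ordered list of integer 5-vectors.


Interval decomposition of M: I[1,3], I[2,3], I[2,5], I[3,3], I[5,5]^2.
HN type (ℓ=4): μ^(1)=25; μ^(2)=-5; μ^(3)=-23; μ^(4)=-47

((0, 0, 0, 1, 3); (0, 3, 3, 0, 0); (0, 0, 1, 0, 0); (1, 0, 0, 0, 0))


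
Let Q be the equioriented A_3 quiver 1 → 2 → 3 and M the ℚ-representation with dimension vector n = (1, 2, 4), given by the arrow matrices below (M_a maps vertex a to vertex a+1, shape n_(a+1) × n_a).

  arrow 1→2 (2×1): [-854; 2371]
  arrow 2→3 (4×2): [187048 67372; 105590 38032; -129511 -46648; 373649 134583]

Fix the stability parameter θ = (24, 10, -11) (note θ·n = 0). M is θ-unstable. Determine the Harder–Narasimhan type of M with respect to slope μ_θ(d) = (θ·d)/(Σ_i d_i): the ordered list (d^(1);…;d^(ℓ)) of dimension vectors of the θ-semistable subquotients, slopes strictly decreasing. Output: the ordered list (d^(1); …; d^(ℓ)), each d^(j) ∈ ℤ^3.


Interval decomposition of M: I[1,3], I[2,3], I[3,3]^2.
HN type (ℓ=3): μ^(1)=23/3; μ^(2)=-1/2; μ^(3)=-11

((1, 1, 1); (0, 1, 1); (0, 0, 2))


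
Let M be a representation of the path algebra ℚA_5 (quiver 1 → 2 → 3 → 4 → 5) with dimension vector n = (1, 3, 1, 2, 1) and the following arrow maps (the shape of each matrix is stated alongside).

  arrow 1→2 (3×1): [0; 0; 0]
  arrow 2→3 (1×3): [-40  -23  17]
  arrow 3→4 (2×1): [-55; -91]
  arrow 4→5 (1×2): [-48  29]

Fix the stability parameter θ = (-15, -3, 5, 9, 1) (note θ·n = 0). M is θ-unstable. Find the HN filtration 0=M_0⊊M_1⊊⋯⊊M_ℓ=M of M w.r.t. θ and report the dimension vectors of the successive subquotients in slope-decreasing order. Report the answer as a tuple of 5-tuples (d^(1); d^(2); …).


Barcode: M ≅ I[1,1], I[2,2]^2, I[2,5], I[4,4]. HN layers by μ_θ (4 steps, strictly decreasing):
  μ^(1)=9; μ^(2)=5; μ^(3)=-3; μ^(4)=-15

((0, 0, 0, 1, 0); (0, 0, 1, 1, 1); (0, 3, 0, 0, 0); (1, 0, 0, 0, 0))


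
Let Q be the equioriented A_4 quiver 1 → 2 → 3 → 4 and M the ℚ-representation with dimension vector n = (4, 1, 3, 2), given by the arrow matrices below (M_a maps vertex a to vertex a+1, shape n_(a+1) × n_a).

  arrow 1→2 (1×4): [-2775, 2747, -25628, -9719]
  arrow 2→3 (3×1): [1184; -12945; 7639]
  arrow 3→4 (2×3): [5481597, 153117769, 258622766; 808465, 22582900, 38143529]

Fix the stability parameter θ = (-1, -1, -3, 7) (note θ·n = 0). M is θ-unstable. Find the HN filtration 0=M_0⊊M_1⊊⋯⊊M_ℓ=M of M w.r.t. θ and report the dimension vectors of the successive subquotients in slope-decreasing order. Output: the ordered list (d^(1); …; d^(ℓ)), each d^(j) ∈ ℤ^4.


Interval decomposition of M: I[1,1]^3, I[1,4], I[3,3], I[3,4].
HN type (ℓ=4): μ^(1)=7; μ^(2)=-1; μ^(3)=-5/3; μ^(4)=-3

((0, 0, 0, 2); (3, 0, 0, 0); (1, 1, 1, 0); (0, 0, 2, 0))


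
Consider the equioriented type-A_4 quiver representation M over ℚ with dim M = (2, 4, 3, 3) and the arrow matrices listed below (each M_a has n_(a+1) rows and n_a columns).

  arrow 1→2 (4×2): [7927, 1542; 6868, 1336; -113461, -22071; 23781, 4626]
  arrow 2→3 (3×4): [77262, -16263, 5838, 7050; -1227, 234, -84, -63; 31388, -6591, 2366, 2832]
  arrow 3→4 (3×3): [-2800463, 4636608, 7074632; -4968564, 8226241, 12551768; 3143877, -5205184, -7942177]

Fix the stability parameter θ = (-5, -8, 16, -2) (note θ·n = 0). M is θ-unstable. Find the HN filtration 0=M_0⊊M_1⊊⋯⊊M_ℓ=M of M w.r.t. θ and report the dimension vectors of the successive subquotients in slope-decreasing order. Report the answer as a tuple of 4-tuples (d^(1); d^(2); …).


Barcode: M ≅ I[1,2], I[1,4], I[2,2], I[2,4], I[3,4]. HN layers by μ_θ (3 steps, strictly decreasing):
  μ^(1)=7; μ^(2)=-13/2; μ^(3)=-8

((0, 0, 3, 3); (2, 2, 0, 0); (0, 2, 0, 0))


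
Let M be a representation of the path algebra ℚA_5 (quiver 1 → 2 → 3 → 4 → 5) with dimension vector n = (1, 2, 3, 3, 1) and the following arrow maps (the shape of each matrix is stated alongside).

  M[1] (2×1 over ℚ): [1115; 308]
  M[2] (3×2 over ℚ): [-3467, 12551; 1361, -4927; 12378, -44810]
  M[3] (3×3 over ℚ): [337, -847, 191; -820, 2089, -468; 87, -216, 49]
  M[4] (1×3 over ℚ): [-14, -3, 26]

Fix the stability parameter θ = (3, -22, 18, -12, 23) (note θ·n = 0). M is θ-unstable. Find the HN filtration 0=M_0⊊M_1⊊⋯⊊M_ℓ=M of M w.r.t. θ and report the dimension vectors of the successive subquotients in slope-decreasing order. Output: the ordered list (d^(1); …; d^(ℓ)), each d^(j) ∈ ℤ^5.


Barcode: M ≅ I[1,5], I[2,4], I[3,3], I[4,4]. HN layers by μ_θ (6 steps, strictly decreasing):
  μ^(1)=23; μ^(2)=18; μ^(3)=3; μ^(4)=-19/2; μ^(5)=-12; μ^(6)=-22

((0, 0, 0, 0, 1); (0, 0, 1, 0, 0); (0, 0, 2, 2, 0); (1, 1, 0, 0, 0); (0, 0, 0, 1, 0); (0, 1, 0, 0, 0))


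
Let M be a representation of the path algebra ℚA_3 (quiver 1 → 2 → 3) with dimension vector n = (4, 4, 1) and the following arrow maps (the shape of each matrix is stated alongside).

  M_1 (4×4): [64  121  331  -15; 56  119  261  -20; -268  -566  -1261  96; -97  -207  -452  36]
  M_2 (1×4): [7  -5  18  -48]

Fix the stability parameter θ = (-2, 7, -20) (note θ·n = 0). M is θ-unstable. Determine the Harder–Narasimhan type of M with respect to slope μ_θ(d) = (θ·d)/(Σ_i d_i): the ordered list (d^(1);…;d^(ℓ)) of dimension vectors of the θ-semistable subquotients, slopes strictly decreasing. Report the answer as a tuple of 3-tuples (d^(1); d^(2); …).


Interval decomposition of M: I[1,2]^3, I[1,3].
HN type (ℓ=3): μ^(1)=7; μ^(2)=-2; μ^(3)=-5

((0, 3, 0); (3, 0, 0); (1, 1, 1))


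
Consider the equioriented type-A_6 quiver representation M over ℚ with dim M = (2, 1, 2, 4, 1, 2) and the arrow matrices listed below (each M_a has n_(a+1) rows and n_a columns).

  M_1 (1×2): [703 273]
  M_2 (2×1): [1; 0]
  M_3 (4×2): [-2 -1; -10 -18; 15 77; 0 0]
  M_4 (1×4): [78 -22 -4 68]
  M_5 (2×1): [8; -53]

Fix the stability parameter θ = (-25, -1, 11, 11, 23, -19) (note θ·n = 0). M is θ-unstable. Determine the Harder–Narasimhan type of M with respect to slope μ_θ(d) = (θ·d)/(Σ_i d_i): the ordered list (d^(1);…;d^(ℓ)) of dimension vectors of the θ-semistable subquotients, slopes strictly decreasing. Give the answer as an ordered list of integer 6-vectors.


Via rank(M_{q-1}∘⋯∘M_p): M ≅ I[1,1], I[1,6], I[3,4], I[4,4]^2, I[6,6].
μ_θ-semistable layers: μ^(1)=11; μ^(2)=13/2; μ^(3)=-1; μ^(4)=-19; μ^(5)=-25

((0, 0, 1, 3, 0, 0); (0, 0, 1, 1, 1, 1); (0, 1, 0, 0, 0, 0); (0, 0, 0, 0, 0, 1); (2, 0, 0, 0, 0, 0))


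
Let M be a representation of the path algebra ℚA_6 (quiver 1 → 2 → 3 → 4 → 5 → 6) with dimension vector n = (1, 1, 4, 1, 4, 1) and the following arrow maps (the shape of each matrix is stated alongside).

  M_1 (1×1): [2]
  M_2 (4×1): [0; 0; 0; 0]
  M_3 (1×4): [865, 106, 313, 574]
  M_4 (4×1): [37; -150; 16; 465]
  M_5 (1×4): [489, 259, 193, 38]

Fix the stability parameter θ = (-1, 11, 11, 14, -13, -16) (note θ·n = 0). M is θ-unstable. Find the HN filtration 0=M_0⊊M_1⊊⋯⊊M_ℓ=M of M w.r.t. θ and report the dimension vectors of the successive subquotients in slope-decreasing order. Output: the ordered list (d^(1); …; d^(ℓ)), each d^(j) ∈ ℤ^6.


Via rank(M_{q-1}∘⋯∘M_p): M ≅ I[1,2], I[3,3]^3, I[3,6], I[5,5]^3.
μ_θ-semistable layers: μ^(1)=11; μ^(2)=-1; μ^(3)=-13

((0, 1, 3, 0, 0, 0); (1, 0, 1, 1, 1, 1); (0, 0, 0, 0, 3, 0))


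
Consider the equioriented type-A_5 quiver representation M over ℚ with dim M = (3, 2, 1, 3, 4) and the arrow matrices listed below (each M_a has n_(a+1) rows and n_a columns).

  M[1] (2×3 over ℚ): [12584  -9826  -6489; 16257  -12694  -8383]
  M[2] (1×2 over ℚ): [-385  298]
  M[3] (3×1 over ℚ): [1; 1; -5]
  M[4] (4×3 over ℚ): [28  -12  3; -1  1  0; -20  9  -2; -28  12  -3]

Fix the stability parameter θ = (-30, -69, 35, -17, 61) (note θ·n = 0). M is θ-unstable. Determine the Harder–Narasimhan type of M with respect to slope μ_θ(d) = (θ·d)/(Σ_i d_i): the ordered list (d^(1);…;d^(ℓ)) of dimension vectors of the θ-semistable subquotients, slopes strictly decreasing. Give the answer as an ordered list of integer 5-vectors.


Via rank(M_{q-1}∘⋯∘M_p): M ≅ I[1,1], I[1,2], I[1,5], I[4,5]^2, I[5,5].
μ_θ-semistable layers: μ^(1)=61; μ^(2)=9; μ^(3)=-17; μ^(4)=-30; μ^(5)=-99/2

((0, 0, 0, 0, 4); (0, 0, 1, 1, 0); (0, 0, 0, 2, 0); (1, 0, 0, 0, 0); (2, 2, 0, 0, 0))


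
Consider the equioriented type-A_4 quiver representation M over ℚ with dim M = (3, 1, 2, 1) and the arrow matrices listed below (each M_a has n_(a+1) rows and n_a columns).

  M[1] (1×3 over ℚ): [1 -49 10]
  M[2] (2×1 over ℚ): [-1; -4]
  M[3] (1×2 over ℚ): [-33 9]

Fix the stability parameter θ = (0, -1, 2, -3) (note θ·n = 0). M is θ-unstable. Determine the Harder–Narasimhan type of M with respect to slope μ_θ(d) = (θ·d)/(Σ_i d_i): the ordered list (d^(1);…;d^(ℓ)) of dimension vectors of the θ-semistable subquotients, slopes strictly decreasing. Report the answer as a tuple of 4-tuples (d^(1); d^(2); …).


Via rank(M_{q-1}∘⋯∘M_p): M ≅ I[1,1]^2, I[1,4], I[3,3].
μ_θ-semistable layers: μ^(1)=2; μ^(2)=0; μ^(3)=-1/2

((0, 0, 1, 0); (2, 0, 0, 0); (1, 1, 1, 1))


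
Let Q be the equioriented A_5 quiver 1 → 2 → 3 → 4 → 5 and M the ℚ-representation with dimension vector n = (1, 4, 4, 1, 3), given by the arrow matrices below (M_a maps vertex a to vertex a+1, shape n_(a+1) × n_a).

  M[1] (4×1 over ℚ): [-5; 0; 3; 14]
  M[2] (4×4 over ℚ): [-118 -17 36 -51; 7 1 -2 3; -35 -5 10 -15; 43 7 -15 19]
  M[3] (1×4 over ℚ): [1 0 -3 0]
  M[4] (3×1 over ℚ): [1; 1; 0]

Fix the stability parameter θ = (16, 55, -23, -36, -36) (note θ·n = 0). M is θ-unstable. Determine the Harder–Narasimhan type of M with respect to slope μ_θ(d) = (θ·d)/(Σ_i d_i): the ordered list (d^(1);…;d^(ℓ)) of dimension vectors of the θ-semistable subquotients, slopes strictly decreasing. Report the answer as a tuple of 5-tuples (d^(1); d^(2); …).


Via rank(M_{q-1}∘⋯∘M_p): M ≅ I[1,5], I[2,2], I[2,3]^2, I[3,3], I[5,5]^2.
μ_θ-semistable layers: μ^(1)=55; μ^(2)=16; μ^(3)=-24/5; μ^(4)=-23; μ^(5)=-36

((0, 1, 0, 0, 0); (0, 2, 2, 0, 0); (1, 1, 1, 1, 1); (0, 0, 1, 0, 0); (0, 0, 0, 0, 2))


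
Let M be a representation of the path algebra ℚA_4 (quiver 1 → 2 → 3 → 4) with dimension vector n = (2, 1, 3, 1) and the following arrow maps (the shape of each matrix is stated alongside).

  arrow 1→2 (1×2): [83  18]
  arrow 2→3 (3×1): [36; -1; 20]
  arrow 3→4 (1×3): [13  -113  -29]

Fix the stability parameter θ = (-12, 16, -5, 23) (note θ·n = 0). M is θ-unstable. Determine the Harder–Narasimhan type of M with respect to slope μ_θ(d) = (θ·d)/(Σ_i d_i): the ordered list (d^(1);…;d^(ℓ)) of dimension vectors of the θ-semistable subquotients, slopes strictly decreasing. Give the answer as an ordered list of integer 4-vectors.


Barcode: M ≅ I[1,1], I[1,4], I[3,3]^2. HN layers by μ_θ (4 steps, strictly decreasing):
  μ^(1)=23; μ^(2)=11/2; μ^(3)=-5; μ^(4)=-12

((0, 0, 0, 1); (0, 1, 1, 0); (0, 0, 2, 0); (2, 0, 0, 0))


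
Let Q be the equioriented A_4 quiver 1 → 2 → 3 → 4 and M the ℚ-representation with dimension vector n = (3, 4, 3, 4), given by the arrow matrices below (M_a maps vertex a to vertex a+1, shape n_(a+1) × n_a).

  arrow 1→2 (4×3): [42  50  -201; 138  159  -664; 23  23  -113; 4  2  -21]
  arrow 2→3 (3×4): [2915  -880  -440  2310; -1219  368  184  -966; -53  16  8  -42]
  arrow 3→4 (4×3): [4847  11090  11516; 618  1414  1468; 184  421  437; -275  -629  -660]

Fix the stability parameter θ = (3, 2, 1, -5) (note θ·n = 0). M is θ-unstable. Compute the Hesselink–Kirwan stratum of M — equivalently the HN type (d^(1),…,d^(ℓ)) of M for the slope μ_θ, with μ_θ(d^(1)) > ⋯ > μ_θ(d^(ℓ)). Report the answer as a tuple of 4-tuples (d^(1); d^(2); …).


Interval decomposition of M: I[1,2]^2, I[1,4], I[2,2], I[3,4]^2, I[4,4].
HN type (ℓ=5): μ^(1)=5/2; μ^(2)=2; μ^(3)=1/4; μ^(4)=-2; μ^(5)=-5

((2, 2, 0, 0); (0, 1, 0, 0); (1, 1, 1, 1); (0, 0, 2, 2); (0, 0, 0, 1))


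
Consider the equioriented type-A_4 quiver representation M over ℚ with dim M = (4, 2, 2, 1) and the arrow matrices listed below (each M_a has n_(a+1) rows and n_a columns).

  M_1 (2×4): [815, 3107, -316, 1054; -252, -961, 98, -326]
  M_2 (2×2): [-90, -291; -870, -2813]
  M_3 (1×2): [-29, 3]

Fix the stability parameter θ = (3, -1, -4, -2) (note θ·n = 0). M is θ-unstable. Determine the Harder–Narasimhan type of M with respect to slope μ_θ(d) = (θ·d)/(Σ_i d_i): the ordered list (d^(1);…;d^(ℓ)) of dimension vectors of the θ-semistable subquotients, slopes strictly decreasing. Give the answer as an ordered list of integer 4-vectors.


Interval decomposition of M: I[1,1]^2, I[1,2], I[1,3], I[3,4].
HN type (ℓ=5): μ^(1)=3; μ^(2)=1; μ^(3)=-2/3; μ^(4)=-2; μ^(5)=-4

((2, 0, 0, 0); (1, 1, 0, 0); (1, 1, 1, 0); (0, 0, 0, 1); (0, 0, 1, 0))


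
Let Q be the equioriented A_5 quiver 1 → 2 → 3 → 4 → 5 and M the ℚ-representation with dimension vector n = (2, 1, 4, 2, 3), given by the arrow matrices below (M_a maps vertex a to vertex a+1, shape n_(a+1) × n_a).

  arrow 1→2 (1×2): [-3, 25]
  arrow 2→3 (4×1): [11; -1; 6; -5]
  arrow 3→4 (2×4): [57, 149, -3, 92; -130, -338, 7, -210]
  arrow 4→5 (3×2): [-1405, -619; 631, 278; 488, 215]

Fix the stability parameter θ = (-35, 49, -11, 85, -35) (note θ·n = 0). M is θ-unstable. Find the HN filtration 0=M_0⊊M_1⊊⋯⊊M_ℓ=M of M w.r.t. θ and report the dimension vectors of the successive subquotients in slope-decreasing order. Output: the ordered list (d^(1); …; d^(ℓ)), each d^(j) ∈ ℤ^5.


Interval decomposition of M: I[1,1], I[1,3], I[3,3], I[3,5]^2, I[5,5].
HN type (ℓ=4): μ^(1)=25; μ^(2)=19; μ^(3)=-11; μ^(4)=-35

((0, 0, 0, 2, 2); (0, 1, 1, 0, 0); (0, 0, 3, 0, 0); (2, 0, 0, 0, 1))


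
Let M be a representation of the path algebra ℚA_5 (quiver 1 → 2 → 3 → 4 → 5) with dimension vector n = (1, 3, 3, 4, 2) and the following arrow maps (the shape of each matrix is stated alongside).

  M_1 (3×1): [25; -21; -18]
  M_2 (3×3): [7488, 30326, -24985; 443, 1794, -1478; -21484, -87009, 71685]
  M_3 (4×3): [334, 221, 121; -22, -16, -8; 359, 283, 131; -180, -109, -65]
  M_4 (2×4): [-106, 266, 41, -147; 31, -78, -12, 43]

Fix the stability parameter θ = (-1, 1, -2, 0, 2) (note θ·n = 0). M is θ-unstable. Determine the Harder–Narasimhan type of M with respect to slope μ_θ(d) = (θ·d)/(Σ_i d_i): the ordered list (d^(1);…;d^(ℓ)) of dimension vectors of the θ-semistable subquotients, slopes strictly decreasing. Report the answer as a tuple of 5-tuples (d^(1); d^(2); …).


Barcode: M ≅ I[1,3], I[2,4], I[2,5], I[4,4], I[4,5]. HN layers by μ_θ (4 steps, strictly decreasing):
  μ^(1)=2; μ^(2)=0; μ^(3)=-1/2; μ^(4)=-1

((0, 0, 0, 0, 2); (0, 0, 0, 4, 0); (0, 3, 3, 0, 0); (1, 0, 0, 0, 0))


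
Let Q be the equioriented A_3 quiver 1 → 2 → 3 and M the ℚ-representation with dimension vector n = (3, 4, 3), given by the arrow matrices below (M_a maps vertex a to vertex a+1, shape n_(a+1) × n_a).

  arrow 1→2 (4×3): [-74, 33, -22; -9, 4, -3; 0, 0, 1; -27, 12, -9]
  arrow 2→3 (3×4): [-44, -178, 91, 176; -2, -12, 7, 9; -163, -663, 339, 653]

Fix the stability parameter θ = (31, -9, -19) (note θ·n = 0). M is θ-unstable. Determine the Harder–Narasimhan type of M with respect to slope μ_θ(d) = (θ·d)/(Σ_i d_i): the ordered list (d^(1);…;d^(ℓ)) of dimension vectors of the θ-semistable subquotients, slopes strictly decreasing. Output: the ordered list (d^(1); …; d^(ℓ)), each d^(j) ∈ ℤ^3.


Via rank(M_{q-1}∘⋯∘M_p): M ≅ I[1,3]^3, I[2,2].
μ_θ-semistable layers: μ^(1)=1; μ^(2)=-9

((3, 3, 3); (0, 1, 0))


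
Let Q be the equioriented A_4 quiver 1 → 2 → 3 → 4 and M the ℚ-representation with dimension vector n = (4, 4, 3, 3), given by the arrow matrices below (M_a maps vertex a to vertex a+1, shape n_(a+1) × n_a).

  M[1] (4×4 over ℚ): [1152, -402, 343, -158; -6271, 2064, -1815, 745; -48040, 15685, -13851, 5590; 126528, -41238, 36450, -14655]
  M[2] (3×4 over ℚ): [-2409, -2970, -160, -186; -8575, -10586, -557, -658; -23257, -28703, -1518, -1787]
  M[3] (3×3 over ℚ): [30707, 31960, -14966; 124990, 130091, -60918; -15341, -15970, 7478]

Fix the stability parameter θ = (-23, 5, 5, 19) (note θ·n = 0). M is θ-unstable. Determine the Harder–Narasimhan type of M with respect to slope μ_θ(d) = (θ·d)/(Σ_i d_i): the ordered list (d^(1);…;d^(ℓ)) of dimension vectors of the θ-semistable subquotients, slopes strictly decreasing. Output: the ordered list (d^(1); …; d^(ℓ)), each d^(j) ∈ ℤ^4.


Via rank(M_{q-1}∘⋯∘M_p): M ≅ I[1,2], I[1,3], I[1,4]^2, I[4,4].
μ_θ-semistable layers: μ^(1)=19; μ^(2)=5; μ^(3)=-23

((0, 0, 0, 3); (0, 4, 3, 0); (4, 0, 0, 0))


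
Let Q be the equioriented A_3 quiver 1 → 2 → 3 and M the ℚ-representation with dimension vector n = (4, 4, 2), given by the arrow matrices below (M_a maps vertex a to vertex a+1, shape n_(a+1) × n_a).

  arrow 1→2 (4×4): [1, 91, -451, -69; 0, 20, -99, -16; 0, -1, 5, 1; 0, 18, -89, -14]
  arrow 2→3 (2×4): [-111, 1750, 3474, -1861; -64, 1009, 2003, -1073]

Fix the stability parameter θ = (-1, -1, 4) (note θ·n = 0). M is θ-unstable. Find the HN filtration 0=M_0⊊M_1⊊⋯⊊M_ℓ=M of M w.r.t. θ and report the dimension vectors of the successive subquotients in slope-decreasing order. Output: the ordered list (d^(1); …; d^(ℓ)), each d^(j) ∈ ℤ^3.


Interval decomposition of M: I[1,1], I[1,2], I[1,3]^2, I[2,2].
HN type (ℓ=2): μ^(1)=4; μ^(2)=-1

((0, 0, 2); (4, 4, 0))


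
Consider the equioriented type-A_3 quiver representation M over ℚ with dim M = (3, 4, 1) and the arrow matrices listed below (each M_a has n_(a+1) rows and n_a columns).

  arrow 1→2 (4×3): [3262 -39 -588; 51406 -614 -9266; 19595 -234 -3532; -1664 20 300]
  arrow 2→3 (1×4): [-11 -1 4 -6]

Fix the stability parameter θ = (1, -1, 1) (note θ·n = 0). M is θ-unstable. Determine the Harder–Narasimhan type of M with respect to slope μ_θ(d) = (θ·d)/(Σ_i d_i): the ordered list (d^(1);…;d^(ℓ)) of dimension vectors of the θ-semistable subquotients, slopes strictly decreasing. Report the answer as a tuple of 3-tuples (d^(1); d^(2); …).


Barcode: M ≅ I[1,2]^2, I[1,3], I[2,2]. HN layers by μ_θ (3 steps, strictly decreasing):
  μ^(1)=1; μ^(2)=0; μ^(3)=-1

((0, 0, 1); (3, 3, 0); (0, 1, 0))


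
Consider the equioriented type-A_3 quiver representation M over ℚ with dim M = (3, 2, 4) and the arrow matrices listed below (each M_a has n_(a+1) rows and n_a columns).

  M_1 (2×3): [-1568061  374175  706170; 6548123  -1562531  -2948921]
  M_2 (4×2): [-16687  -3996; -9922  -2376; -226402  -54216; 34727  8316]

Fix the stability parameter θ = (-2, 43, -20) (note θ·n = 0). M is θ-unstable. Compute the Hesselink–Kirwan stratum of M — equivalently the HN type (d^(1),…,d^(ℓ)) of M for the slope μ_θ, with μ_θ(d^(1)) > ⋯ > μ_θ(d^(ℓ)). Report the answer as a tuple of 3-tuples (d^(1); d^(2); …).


Interval decomposition of M: I[1,1], I[1,2], I[1,3], I[3,3]^3.
HN type (ℓ=4): μ^(1)=43; μ^(2)=23/2; μ^(3)=-2; μ^(4)=-20

((0, 1, 0); (0, 1, 1); (3, 0, 0); (0, 0, 3))


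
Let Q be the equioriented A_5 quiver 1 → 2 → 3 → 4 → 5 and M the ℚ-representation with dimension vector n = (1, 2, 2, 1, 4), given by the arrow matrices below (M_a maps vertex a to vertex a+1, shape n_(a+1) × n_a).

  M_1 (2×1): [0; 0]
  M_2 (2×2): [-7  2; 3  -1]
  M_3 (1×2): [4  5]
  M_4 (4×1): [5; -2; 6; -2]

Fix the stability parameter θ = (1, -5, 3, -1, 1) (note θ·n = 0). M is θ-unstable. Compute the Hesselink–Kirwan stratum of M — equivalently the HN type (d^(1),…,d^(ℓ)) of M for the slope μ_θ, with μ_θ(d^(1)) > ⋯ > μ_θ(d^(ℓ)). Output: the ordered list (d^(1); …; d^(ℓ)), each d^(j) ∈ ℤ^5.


Via rank(M_{q-1}∘⋯∘M_p): M ≅ I[1,1], I[2,3], I[2,5], I[5,5]^3.
μ_θ-semistable layers: μ^(1)=3; μ^(2)=1; μ^(3)=-5

((0, 0, 1, 0, 0); (1, 0, 1, 1, 4); (0, 2, 0, 0, 0))


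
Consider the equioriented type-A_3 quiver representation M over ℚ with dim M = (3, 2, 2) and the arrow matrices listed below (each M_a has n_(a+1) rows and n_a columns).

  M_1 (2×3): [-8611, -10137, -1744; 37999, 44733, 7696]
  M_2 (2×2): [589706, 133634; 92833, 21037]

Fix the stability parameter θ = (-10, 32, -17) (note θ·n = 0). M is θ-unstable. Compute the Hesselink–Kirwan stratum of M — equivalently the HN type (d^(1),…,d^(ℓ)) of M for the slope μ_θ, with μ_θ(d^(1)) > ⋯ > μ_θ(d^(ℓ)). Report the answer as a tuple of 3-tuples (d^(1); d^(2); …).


Via rank(M_{q-1}∘⋯∘M_p): M ≅ I[1,1]^2, I[1,2], I[2,3], I[3,3].
μ_θ-semistable layers: μ^(1)=32; μ^(2)=15/2; μ^(3)=-10; μ^(4)=-17

((0, 1, 0); (0, 1, 1); (3, 0, 0); (0, 0, 1))


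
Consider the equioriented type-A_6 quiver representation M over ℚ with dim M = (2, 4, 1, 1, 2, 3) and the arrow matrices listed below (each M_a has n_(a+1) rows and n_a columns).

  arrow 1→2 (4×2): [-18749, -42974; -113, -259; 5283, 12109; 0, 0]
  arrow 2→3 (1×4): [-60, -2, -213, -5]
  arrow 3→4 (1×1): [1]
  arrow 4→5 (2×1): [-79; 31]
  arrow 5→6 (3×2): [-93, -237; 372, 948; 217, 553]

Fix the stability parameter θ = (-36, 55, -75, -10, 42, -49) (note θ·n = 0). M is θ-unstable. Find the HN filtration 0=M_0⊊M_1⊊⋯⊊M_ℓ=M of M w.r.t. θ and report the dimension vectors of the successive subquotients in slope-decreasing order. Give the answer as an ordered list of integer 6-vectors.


Barcode: M ≅ I[1,2], I[1,5], I[2,2]^2, I[5,6], I[6,6]^2. HN layers by μ_θ (6 steps, strictly decreasing):
  μ^(1)=55; μ^(2)=42; μ^(3)=-7/2; μ^(4)=-10; μ^(5)=-36; μ^(6)=-49

((0, 3, 0, 0, 0, 0); (0, 0, 0, 0, 1, 0); (0, 0, 0, 0, 1, 1); (0, 1, 1, 1, 0, 0); (2, 0, 0, 0, 0, 0); (0, 0, 0, 0, 0, 2))


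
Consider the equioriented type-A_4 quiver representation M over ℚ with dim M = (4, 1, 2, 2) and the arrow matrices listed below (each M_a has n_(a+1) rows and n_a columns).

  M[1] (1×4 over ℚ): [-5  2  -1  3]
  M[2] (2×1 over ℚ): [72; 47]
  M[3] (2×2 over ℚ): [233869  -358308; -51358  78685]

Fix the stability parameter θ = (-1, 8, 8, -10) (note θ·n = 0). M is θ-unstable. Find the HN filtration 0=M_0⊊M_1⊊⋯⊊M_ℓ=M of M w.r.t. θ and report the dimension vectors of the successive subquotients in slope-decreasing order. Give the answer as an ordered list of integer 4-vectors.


Interval decomposition of M: I[1,1]^3, I[1,4], I[3,4].
HN type (ℓ=2): μ^(1)=2; μ^(2)=-1

((0, 1, 1, 1); (4, 0, 1, 1))


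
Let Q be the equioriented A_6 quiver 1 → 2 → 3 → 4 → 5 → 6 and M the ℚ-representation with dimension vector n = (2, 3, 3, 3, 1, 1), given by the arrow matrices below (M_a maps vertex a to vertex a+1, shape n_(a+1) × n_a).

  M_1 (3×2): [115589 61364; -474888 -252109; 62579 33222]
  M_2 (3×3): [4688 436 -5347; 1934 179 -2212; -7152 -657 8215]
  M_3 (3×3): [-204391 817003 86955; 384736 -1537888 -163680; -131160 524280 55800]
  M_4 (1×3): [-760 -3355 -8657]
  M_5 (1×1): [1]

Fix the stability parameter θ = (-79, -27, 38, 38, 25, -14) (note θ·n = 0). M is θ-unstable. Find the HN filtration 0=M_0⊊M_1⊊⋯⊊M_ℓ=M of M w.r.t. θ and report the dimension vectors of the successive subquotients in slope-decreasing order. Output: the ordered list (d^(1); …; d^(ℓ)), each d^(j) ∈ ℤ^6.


Barcode: M ≅ I[1,3], I[1,4], I[2,3], I[4,4], I[4,6]. HN layers by μ_θ (4 steps, strictly decreasing):
  μ^(1)=38; μ^(2)=49/3; μ^(3)=-27; μ^(4)=-79

((0, 0, 3, 2, 0, 0); (0, 0, 0, 1, 1, 1); (0, 3, 0, 0, 0, 0); (2, 0, 0, 0, 0, 0))


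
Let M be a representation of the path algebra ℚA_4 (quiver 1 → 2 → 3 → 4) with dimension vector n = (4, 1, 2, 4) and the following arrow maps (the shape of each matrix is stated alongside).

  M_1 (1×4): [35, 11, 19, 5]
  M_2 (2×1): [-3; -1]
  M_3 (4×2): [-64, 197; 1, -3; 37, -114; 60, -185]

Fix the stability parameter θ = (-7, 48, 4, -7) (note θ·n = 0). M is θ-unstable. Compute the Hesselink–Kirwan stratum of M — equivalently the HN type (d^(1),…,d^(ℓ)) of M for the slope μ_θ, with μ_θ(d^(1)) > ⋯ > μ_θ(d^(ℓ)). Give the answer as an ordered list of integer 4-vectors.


Barcode: M ≅ I[1,1]^3, I[1,4], I[3,4], I[4,4]^2. HN layers by μ_θ (3 steps, strictly decreasing):
  μ^(1)=15; μ^(2)=-3/2; μ^(3)=-7

((0, 1, 1, 1); (0, 0, 1, 1); (4, 0, 0, 2))


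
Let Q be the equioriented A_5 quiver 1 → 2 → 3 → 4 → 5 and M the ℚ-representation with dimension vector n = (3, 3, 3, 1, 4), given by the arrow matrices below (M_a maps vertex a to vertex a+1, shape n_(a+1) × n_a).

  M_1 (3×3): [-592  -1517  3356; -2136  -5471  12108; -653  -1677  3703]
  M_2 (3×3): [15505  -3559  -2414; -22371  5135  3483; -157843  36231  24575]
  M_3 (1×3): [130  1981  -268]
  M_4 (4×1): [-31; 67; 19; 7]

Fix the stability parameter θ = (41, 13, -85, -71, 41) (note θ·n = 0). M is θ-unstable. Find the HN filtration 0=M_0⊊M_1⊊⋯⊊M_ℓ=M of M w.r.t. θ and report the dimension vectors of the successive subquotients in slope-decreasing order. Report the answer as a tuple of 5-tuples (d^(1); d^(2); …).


Barcode: M ≅ I[1,1], I[1,2], I[1,5], I[2,3], I[3,3], I[5,5]^3. HN layers by μ_θ (5 steps, strictly decreasing):
  μ^(1)=41; μ^(2)=27; μ^(3)=-51/2; μ^(4)=-36; μ^(5)=-85

((1, 0, 0, 0, 4); (1, 1, 0, 0, 0); (1, 1, 1, 1, 0); (0, 1, 1, 0, 0); (0, 0, 1, 0, 0))


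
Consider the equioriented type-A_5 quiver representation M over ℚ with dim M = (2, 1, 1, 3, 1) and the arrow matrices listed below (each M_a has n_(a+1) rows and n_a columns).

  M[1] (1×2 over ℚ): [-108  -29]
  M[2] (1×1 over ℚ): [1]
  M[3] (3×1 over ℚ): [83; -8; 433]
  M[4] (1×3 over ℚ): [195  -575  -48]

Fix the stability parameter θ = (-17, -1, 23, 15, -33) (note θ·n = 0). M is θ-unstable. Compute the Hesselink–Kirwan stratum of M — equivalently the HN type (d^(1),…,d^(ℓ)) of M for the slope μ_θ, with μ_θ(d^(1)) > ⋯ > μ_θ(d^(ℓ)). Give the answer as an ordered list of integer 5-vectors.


Interval decomposition of M: I[1,1], I[1,5], I[4,4]^2.
HN type (ℓ=4): μ^(1)=15; μ^(2)=5/3; μ^(3)=-1; μ^(4)=-17

((0, 0, 0, 2, 0); (0, 0, 1, 1, 1); (0, 1, 0, 0, 0); (2, 0, 0, 0, 0))


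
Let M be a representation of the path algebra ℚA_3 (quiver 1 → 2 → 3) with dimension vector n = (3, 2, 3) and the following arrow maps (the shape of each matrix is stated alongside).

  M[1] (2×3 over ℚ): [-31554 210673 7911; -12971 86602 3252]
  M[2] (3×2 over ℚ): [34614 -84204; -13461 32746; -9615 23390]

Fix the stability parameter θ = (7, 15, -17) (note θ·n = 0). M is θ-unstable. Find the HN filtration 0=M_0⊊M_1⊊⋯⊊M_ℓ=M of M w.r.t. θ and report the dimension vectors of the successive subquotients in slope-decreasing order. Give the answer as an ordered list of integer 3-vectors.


Interval decomposition of M: I[1,1], I[1,2], I[1,3], I[3,3]^2.
HN type (ℓ=4): μ^(1)=15; μ^(2)=7; μ^(3)=5/3; μ^(4)=-17

((0, 1, 0); (2, 0, 0); (1, 1, 1); (0, 0, 2))


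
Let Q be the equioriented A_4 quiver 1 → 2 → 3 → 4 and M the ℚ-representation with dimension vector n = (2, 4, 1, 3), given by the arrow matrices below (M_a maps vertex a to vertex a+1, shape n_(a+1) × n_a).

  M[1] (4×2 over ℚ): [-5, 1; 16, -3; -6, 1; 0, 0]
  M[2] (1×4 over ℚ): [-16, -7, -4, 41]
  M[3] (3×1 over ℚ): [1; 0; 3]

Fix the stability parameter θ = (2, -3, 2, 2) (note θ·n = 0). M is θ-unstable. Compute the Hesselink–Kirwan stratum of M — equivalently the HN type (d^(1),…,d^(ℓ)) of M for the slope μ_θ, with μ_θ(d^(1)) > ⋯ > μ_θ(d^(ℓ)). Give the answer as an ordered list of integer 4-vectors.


Via rank(M_{q-1}∘⋯∘M_p): M ≅ I[1,2], I[1,4], I[2,2]^2, I[4,4]^2.
μ_θ-semistable layers: μ^(1)=2; μ^(2)=-1/2; μ^(3)=-3

((0, 0, 1, 3); (2, 2, 0, 0); (0, 2, 0, 0))


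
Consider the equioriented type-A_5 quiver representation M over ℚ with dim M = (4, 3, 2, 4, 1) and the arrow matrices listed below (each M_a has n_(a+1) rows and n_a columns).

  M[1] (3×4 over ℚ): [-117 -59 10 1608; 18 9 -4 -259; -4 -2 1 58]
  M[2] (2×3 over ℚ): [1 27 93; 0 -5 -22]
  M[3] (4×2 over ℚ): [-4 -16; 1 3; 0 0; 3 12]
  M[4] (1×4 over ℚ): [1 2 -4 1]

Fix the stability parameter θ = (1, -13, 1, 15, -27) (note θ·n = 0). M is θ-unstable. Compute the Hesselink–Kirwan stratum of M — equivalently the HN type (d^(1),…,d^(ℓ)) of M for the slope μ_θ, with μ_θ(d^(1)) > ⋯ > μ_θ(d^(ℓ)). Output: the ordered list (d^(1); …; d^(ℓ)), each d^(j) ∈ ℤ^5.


Barcode: M ≅ I[1,1], I[1,2], I[1,4], I[1,5], I[4,4]^2. HN layers by μ_θ (4 steps, strictly decreasing):
  μ^(1)=15; μ^(2)=1; μ^(3)=-11/3; μ^(4)=-6

((0, 0, 0, 3, 0); (1, 0, 1, 0, 0); (0, 0, 1, 1, 1); (3, 3, 0, 0, 0))


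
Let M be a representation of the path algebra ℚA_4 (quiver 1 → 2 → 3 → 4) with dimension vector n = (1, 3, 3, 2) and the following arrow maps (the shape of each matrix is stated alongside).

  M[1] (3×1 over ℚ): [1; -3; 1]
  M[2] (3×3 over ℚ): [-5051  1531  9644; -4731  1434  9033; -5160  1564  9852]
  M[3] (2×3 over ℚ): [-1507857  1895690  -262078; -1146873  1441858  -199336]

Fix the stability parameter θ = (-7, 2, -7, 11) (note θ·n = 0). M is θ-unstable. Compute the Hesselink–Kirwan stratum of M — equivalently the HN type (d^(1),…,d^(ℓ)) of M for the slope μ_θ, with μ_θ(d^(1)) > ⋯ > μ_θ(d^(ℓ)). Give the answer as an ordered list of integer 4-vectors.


Via rank(M_{q-1}∘⋯∘M_p): M ≅ I[1,2], I[2,3], I[2,4], I[3,4].
μ_θ-semistable layers: μ^(1)=11; μ^(2)=2; μ^(3)=-5/2; μ^(4)=-7

((0, 0, 0, 2); (0, 1, 0, 0); (0, 2, 2, 0); (1, 0, 1, 0))


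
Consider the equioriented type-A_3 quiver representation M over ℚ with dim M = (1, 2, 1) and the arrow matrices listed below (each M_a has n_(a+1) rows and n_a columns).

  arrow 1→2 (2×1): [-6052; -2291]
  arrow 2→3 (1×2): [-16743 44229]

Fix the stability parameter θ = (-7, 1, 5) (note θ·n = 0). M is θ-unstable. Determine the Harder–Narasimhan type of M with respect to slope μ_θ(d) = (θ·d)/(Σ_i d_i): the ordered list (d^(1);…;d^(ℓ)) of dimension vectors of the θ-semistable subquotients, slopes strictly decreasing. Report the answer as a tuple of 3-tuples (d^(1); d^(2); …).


Interval decomposition of M: I[1,3], I[2,2].
HN type (ℓ=3): μ^(1)=5; μ^(2)=1; μ^(3)=-7

((0, 0, 1); (0, 2, 0); (1, 0, 0))


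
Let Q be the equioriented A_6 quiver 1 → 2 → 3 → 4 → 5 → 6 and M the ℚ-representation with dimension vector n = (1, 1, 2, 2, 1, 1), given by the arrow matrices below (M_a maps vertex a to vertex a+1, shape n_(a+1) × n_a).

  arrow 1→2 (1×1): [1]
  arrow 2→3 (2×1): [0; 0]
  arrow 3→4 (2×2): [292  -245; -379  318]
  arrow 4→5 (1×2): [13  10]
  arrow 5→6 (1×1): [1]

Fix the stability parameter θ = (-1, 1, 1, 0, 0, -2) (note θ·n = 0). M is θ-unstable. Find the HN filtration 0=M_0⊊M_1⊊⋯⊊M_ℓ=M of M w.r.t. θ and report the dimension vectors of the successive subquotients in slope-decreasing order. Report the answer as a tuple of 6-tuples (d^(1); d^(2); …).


Via rank(M_{q-1}∘⋯∘M_p): M ≅ I[1,2], I[3,4], I[3,6].
μ_θ-semistable layers: μ^(1)=1; μ^(2)=1/2; μ^(3)=-1/4; μ^(4)=-1

((0, 1, 0, 0, 0, 0); (0, 0, 1, 1, 0, 0); (0, 0, 1, 1, 1, 1); (1, 0, 0, 0, 0, 0))


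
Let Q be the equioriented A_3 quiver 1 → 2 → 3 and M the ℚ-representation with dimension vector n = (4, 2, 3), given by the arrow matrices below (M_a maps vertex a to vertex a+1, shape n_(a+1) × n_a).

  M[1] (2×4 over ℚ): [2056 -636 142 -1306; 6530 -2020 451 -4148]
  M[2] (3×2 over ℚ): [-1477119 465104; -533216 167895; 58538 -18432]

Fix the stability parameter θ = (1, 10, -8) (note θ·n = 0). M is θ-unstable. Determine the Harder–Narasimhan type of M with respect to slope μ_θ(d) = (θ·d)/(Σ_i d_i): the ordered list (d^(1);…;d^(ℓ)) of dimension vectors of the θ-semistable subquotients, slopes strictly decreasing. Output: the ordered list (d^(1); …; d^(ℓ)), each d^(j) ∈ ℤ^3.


Interval decomposition of M: I[1,1]^2, I[1,3]^2, I[3,3].
HN type (ℓ=2): μ^(1)=1; μ^(2)=-8

((4, 2, 2); (0, 0, 1))


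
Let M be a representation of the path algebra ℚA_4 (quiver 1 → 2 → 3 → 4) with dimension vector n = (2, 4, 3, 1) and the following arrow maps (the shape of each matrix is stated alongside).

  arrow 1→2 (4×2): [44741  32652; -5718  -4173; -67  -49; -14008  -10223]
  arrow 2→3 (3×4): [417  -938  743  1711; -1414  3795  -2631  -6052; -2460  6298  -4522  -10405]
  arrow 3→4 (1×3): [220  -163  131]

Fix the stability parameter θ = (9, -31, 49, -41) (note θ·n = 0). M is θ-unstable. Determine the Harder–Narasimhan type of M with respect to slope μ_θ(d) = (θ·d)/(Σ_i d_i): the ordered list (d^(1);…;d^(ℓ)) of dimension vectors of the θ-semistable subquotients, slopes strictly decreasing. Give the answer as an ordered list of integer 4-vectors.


Via rank(M_{q-1}∘⋯∘M_p): M ≅ I[1,3], I[1,4], I[2,2], I[2,3].
μ_θ-semistable layers: μ^(1)=49; μ^(2)=4; μ^(3)=-11; μ^(4)=-31

((0, 0, 2, 0); (0, 0, 1, 1); (2, 2, 0, 0); (0, 2, 0, 0))


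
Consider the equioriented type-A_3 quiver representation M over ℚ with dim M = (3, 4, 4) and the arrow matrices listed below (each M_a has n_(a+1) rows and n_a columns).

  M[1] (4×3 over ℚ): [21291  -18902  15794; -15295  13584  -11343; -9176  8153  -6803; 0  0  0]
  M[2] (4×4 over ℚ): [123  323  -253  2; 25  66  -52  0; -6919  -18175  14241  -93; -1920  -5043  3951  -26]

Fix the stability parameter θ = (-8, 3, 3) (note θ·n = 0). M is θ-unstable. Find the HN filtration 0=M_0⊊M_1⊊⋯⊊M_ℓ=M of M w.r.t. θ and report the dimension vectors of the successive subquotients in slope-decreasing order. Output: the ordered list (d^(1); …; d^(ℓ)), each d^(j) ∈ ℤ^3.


Barcode: M ≅ I[1,2], I[1,3]^2, I[2,3], I[3,3]. HN layers by μ_θ (2 steps, strictly decreasing):
  μ^(1)=3; μ^(2)=-8

((0, 4, 4); (3, 0, 0))
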